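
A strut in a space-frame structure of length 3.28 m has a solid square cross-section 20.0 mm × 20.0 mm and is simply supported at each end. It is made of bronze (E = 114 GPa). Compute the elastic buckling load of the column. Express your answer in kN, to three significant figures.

P_cr ≈ 1.39 kN

I = a⁴/12 = 20.0⁴/12 = 1.333×10^4 mm⁴
I = 1.333×10^4 mm⁴ = 1.333×10^-8 m⁴
Effective length L_e = K·L = 1 × 3.28 = 3.280 m
P_cr = π²EI / L_e² = π² × 114×10⁹ × 1.333×10^-8 / 3.280² = 1.394×10^3 N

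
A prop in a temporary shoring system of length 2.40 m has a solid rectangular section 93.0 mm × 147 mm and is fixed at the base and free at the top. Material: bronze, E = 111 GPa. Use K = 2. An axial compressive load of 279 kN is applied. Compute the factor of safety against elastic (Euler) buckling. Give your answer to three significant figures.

Buckling occurs about the weak axis: I_min = h·b³/12 with b = 93.0 mm (the shorter side).
I_min = 147×93.0³/12 = 9.853×10^6 mm⁴
I = 9.853×10^6 mm⁴ = 9.853×10^-6 m⁴
Effective length L_e = K·L = 2 × 2.40 = 4.800 m
P_cr = π²EI / L_e² = π² × 111×10⁹ × 9.853×10^-6 / 4.800² = 4.685×10^5 N
Factor of safety n = P_cr / P = 468.52 / 279 = 1.68

n ≈ 1.68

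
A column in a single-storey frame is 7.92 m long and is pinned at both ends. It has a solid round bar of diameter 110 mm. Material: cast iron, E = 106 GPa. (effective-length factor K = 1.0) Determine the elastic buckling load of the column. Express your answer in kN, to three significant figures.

P_cr ≈ 120 kN

I = πd⁴/64 = π×110⁴/64 = 7.187×10^6 mm⁴
I = 7.187×10^6 mm⁴ = 7.187×10^-6 m⁴
Effective length L_e = K·L = 1 × 7.92 = 7.920 m
P_cr = π²EI / L_e² = π² × 106×10⁹ × 7.187×10^-6 / 7.920² = 1.199×10^5 N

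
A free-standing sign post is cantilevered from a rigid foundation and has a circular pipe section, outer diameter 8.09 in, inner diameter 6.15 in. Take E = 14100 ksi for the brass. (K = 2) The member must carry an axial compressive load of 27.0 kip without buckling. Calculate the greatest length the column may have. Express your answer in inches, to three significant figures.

L_max ≈ 425 in

d_o = 8.09 in, d_i = 6.15 in
I = π(d_o⁴ − d_i⁴)/64 = π(8.09⁴ − 6.150⁴)/64 = 140.0 in⁴
At the buckling limit P_cr = P = 2.700×10^4 lb
From P_cr = π²EI/(K·L)²:  L = (1/K)·√(π²EI/P_cr) = (1/2)·√(π²×1.41×10^7×140.0/2.700×10^4)
L = 425 in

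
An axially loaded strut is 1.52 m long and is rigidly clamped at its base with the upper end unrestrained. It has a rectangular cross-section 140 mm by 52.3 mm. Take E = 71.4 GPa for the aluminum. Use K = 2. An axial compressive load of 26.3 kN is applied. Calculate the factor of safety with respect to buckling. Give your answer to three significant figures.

n ≈ 4.84

Buckling occurs about the weak axis: I_min = h·b³/12 with b = 52.3 mm (the shorter side).
I_min = 140×52.3³/12 = 1.669×10^6 mm⁴
I = 1.669×10^6 mm⁴ = 1.669×10^-6 m⁴
Effective length L_e = K·L = 2 × 1.52 = 3.040 m
P_cr = π²EI / L_e² = π² × 71.4×10⁹ × 1.669×10^-6 / 3.040² = 1.273×10^5 N
Factor of safety n = P_cr / P = 127.26 / 26.3 = 4.84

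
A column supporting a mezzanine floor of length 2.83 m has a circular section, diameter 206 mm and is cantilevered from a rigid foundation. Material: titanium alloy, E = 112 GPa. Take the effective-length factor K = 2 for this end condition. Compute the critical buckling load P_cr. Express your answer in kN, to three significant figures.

P_cr ≈ 3050 kN

I = πd⁴/64 = π×206⁴/64 = 8.840×10^7 mm⁴
I = 8.840×10^7 mm⁴ = 8.840×10^-5 m⁴
Effective length L_e = K·L = 2 × 2.83 = 5.660 m
P_cr = π²EI / L_e² = π² × 112×10⁹ × 8.840×10^-5 / 5.660² = 3.050×10^6 N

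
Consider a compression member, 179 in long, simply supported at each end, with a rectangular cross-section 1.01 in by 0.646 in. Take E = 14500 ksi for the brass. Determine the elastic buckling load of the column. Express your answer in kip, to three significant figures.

Buckling occurs about the weak axis: I_min = h·b³/12 with b = 0.646 in (the shorter side).
I_min = 1.01×0.646³/12 = 2.269×10^-2 in⁴
Effective length L_e = K·L = 1 × 179 = 179.0 in
P_cr = π²EI / L_e² = π² × 14500×10³ × 2.269×10^-2 / 179.0² = 101.3 lb

P_cr ≈ 0.101 kip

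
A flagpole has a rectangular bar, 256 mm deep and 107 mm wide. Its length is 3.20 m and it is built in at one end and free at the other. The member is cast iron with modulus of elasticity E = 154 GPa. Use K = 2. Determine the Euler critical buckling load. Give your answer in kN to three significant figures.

Buckling occurs about the weak axis: I_min = h·b³/12 with b = 107 mm (the shorter side).
I_min = 256×107³/12 = 2.613×10^7 mm⁴
I = 2.613×10^7 mm⁴ = 2.613×10^-5 m⁴
Effective length L_e = K·L = 2 × 3.20 = 6.400 m
P_cr = π²EI / L_e² = π² × 154×10⁹ × 2.613×10^-5 / 6.400² = 9.698×10^5 N

P_cr ≈ 970 kN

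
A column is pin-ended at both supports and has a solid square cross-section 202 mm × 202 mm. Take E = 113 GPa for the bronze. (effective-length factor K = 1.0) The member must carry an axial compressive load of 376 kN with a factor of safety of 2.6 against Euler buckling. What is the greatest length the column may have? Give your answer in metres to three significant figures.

I = a⁴/12 = 202⁴/12 = 1.387×10^8 mm⁴
I = 1.387×10^-4 m⁴
Required critical load P_cr = n·P = 2.6 × 376 = 977.6 kN = 9.776×10^5 N
From P_cr = π²EI/(K·L)²:  L = (1/K)·√(π²EI/P_cr) = (1/1)·√(π²×1.13×10^11×1.387×10^-4/9.776×10^5)
L = 12.6 m

L_max ≈ 12.6 m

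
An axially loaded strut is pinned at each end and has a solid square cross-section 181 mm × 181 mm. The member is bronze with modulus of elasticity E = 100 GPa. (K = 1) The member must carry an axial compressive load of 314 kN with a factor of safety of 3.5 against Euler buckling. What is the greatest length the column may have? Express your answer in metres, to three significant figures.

L_max ≈ 8.96 m

I = a⁴/12 = 181⁴/12 = 8.944×10^7 mm⁴
I = 8.944×10^-5 m⁴
Required critical load P_cr = n·P = 3.5 × 314 = 1099 kN = 1.099×10^6 N
From P_cr = π²EI/(K·L)²:  L = (1/K)·√(π²EI/P_cr) = (1/1)·√(π²×1.00×10^11×8.944×10^-5/1.099×10^6)
L = 8.96 m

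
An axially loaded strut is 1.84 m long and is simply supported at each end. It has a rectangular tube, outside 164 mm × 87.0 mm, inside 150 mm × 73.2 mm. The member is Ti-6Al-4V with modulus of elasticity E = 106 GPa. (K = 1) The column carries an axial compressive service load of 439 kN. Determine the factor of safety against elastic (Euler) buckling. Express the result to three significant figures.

Weak-axis I_min = (h_o·b_o³ − h_i·b_i³)/12 with b_o = 87.0, b_i = 73.20 mm (shorter outer/inner sides).
I_min = (164×87.0³ − 150.0×73.20³)/12 = 4.097×10^6 mm⁴
I = 4.097×10^6 mm⁴ = 4.097×10^-6 m⁴
Effective length L_e = K·L = 1 × 1.84 = 1.840 m
P_cr = π²EI / L_e² = π² × 106×10⁹ × 4.097×10^-6 / 1.840² = 1.266×10^6 N
Factor of safety n = P_cr / P = 1265.9 / 439 = 2.88

n ≈ 2.88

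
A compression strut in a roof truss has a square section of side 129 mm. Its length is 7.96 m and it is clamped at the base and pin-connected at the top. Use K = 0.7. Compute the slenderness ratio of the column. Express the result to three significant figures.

λ ≈ 150

For a square r = a/√12 = 129/√12 = 37.24 mm
L_e = K·L = 0.7 × 7.96 m = 5.572 m = 5572.0 mm
λ = L_e / r_min = 5572.0 / 37.24 = 150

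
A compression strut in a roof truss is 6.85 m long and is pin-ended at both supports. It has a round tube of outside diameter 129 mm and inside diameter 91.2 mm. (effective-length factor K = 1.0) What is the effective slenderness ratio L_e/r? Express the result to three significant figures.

λ ≈ 173

d_o = 129 mm, d_i = 91.2 mm
I = π(d_o⁴ − d_i⁴)/64 = π(129⁴ − 91.20⁴)/64 = 1.020×10^7 mm⁴
A = 6.537×10^3 mm²;  r_min = √(I/A) = √(1.020×10^7/6.537×10^3) = 39.50 mm
L_e = K·L = 1 × 6.85 m = 6.850 m = 6850.0 mm
λ = L_e / r_min = 6850.0 / 39.50 = 173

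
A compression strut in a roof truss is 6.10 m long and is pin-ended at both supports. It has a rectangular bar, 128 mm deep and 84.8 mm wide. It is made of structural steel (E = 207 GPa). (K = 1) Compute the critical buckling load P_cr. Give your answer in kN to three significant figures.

P_cr ≈ 357 kN

Buckling occurs about the weak axis: I_min = h·b³/12 with b = 84.8 mm (the shorter side).
I_min = 128×84.8³/12 = 6.505×10^6 mm⁴
I = 6.505×10^6 mm⁴ = 6.505×10^-6 m⁴
Effective length L_e = K·L = 1 × 6.10 = 6.100 m
P_cr = π²EI / L_e² = π² × 207×10⁹ × 6.505×10^-6 / 6.100² = 3.571×10^5 N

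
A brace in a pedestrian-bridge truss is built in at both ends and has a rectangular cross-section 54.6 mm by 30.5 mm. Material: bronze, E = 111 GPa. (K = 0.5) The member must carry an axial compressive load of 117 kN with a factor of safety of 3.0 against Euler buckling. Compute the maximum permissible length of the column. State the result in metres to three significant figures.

L_max ≈ 1.27 m

Buckling occurs about the weak axis: I_min = h·b³/12 with b = 30.5 mm (the shorter side).
I_min = 54.6×30.5³/12 = 1.291×10^5 mm⁴
I = 1.291×10^-7 m⁴
Required critical load P_cr = n·P = 3.0 × 117 = 351.0 kN = 3.510×10^5 N
From P_cr = π²EI/(K·L)²:  L = (1/K)·√(π²EI/P_cr) = (1/0.5)·√(π²×1.11×10^11×1.291×10^-7/3.510×10^5)
L = 1.27 m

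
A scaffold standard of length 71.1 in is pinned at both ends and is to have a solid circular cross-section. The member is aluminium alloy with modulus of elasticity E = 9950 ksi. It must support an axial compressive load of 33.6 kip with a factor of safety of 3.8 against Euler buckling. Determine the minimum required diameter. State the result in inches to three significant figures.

Required P_cr = n·P = 3.8 × 33.6 = 127.7 kip
L_e = K·L = 1 × 71.1 = 71.10 in
Required I = P_cr·L_e²/(π²E) = 1.277×10^5 × 71.10² / (π² × 9.95×10^6) = 6.573 in⁴
Solid circle: I = πd⁴/64  ⇒  d = (64I/π)^(1/4) = (64×6.573/π)^(1/4) = 3.40 in

d ≈ 3.40 in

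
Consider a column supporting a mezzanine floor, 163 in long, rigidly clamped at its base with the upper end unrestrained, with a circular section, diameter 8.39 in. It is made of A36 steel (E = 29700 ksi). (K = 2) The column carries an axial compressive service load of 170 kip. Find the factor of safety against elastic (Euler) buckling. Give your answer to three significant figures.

n ≈ 3.95

I = πd⁴/64 = π×8.39⁴/64 = 243.2 in⁴
Effective length L_e = K·L = 2 × 163 = 326.0 in
P_cr = π²EI / L_e² = π² × 29700×10³ × 243.2 / 326.0² = 6.709×10^5 lb
Factor of safety n = P_cr / P = 670.87 / 170 = 3.95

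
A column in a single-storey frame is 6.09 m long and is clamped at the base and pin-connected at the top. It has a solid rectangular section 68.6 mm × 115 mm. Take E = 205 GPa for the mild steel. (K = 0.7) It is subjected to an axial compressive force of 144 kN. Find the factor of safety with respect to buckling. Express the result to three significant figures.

n ≈ 2.39

Buckling occurs about the weak axis: I_min = h·b³/12 with b = 68.6 mm (the shorter side).
I_min = 115×68.6³/12 = 3.094×10^6 mm⁴
I = 3.094×10^6 mm⁴ = 3.094×10^-6 m⁴
Effective length L_e = K·L = 0.7 × 6.09 = 4.263 m
P_cr = π²EI / L_e² = π² × 205×10⁹ × 3.094×10^-6 / 4.263² = 3.444×10^5 N
Factor of safety n = P_cr / P = 344.44 / 144 = 2.39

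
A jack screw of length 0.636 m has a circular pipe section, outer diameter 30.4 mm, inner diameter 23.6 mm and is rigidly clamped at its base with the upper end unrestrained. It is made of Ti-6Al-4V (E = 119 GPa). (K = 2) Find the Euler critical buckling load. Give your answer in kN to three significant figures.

P_cr ≈ 19.4 kN

d_o = 30.4 mm, d_i = 23.6 mm
I = π(d_o⁴ − d_i⁴)/64 = π(30.4⁴ − 23.60⁴)/64 = 2.670×10^4 mm⁴
I = 2.670×10^4 mm⁴ = 2.670×10^-8 m⁴
Effective length L_e = K·L = 2 × 0.636 = 1.272 m
P_cr = π²EI / L_e² = π² × 119×10⁹ × 2.670×10^-8 / 1.272² = 1.938×10^4 N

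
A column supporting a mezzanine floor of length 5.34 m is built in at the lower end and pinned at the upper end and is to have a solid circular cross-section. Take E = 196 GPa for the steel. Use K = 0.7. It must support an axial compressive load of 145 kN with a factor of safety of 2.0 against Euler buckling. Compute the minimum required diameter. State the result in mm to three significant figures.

d ≈ 80.8 mm

Required P_cr = n·P = 2.0 × 145 = 290.0 kN
L_e = K·L = 0.7 × 5.34 = 3.738 m
Required I = P_cr·L_e²/(π²E) = 2.900×10^5 × 3.738² / (π² × 1.96×10^11) = 2.095×10^-6 m⁴
I_req = 2.095×10^6 mm⁴
Solid circle: I = πd⁴/64  ⇒  d = (64I/π)^(1/4) = (64×2.095×10^6/π)^(1/4) = 80.8 mm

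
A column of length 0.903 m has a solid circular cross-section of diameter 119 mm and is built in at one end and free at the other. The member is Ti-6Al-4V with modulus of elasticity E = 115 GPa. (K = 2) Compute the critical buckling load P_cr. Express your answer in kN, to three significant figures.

P_cr ≈ 3430 kN

I = πd⁴/64 = π×119⁴/64 = 9.844×10^6 mm⁴
I = 9.844×10^6 mm⁴ = 9.844×10^-6 m⁴
Effective length L_e = K·L = 2 × 0.903 = 1.806 m
P_cr = π²EI / L_e² = π² × 115×10⁹ × 9.844×10^-6 / 1.806² = 3.425×10^6 N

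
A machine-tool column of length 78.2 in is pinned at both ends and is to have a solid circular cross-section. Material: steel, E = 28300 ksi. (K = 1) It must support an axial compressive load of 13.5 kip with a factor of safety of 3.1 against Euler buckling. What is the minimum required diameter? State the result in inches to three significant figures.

Required P_cr = n·P = 3.1 × 13.5 = 41.85 kip
L_e = K·L = 1 × 78.2 = 78.20 in
Required I = P_cr·L_e²/(π²E) = 4.185×10^4 × 78.20² / (π² × 2.83×10^7) = 0.9163 in⁴
Solid circle: I = πd⁴/64  ⇒  d = (64I/π)^(1/4) = (64×0.9163/π)^(1/4) = 2.08 in

d ≈ 2.08 in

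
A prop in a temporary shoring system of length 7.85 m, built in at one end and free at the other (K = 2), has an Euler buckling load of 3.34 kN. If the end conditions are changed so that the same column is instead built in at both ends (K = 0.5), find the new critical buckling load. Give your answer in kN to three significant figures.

P_cr ∝ 1/K², so P_cr,new = P_cr,old × (K_old/K_new)² = 3.34 × (2/0.5)²
= 3.34 × 16.00 = 53.4 kN

P_cr ≈ 53.4 kN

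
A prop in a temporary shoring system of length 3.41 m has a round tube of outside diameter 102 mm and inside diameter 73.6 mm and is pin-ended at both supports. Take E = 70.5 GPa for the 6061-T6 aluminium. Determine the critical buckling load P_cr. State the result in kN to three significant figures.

P_cr ≈ 232 kN

d_o = 102 mm, d_i = 73.6 mm
I = π(d_o⁴ − d_i⁴)/64 = π(102⁴ − 73.60⁴)/64 = 3.873×10^6 mm⁴
I = 3.873×10^6 mm⁴ = 3.873×10^-6 m⁴
Effective length L_e = K·L = 1 × 3.41 = 3.410 m
P_cr = π²EI / L_e² = π² × 70.5×10⁹ × 3.873×10^-6 / 3.410² = 2.318×10^5 N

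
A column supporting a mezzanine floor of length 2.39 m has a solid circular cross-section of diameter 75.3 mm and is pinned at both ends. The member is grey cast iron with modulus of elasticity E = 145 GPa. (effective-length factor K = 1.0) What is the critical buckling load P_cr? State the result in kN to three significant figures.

I = πd⁴/64 = π×75.3⁴/64 = 1.578×10^6 mm⁴
I = 1.578×10^6 mm⁴ = 1.578×10^-6 m⁴
Effective length L_e = K·L = 1 × 2.39 = 2.390 m
P_cr = π²EI / L_e² = π² × 145×10⁹ × 1.578×10^-6 / 2.390² = 3.954×10^5 N

P_cr ≈ 395 kN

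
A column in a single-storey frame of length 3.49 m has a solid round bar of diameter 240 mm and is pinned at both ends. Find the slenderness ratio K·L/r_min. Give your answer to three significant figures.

λ ≈ 58.2

For a solid circle r = d/4 = 240/4 = 60.00 mm
L_e = K·L = 1 × 3.49 m = 3.490 m = 3490.0 mm
λ = L_e / r_min = 3490.0 / 60.00 = 58.2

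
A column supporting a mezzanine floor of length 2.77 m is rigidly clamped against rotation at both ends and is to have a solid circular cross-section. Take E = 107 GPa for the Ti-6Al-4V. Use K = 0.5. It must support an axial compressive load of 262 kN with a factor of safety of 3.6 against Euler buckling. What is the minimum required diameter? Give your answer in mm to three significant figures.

Required P_cr = n·P = 3.6 × 262 = 943.2 kN
L_e = K·L = 0.5 × 2.77 = 1.385 m
Required I = P_cr·L_e²/(π²E) = 9.432×10^5 × 1.385² / (π² × 1.07×10^11) = 1.713×10^-6 m⁴
I_req = 1.713×10^6 mm⁴
Solid circle: I = πd⁴/64  ⇒  d = (64I/π)^(1/4) = (64×1.713×10^6/π)^(1/4) = 76.9 mm

d ≈ 76.9 mm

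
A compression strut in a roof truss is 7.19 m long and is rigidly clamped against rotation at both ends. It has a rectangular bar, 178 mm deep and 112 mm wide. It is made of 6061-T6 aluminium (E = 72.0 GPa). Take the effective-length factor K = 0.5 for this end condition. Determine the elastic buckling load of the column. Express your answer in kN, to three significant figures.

Buckling occurs about the weak axis: I_min = h·b³/12 with b = 112 mm (the shorter side).
I_min = 178×112³/12 = 2.084×10^7 mm⁴
I = 2.084×10^7 mm⁴ = 2.084×10^-5 m⁴
Effective length L_e = K·L = 0.5 × 7.19 = 3.595 m
P_cr = π²EI / L_e² = π² × 72.0×10⁹ × 2.084×10^-5 / 3.595² = 1.146×10^6 N

P_cr ≈ 1150 kN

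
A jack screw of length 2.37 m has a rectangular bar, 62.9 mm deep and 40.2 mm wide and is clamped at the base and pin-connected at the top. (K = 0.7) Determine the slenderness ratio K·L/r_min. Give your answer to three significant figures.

λ ≈ 143

For a rectangle r_min = b/√12 = 40.2/√12 = 11.60 mm
L_e = K·L = 0.7 × 2.37 m = 1.659 m = 1659.0 mm
λ = L_e / r_min = 1659.0 / 11.60 = 143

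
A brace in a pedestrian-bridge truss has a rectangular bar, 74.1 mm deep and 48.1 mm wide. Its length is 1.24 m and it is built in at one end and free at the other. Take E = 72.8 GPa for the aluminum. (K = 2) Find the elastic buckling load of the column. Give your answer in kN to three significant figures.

Buckling occurs about the weak axis: I_min = h·b³/12 with b = 48.1 mm (the shorter side).
I_min = 74.1×48.1³/12 = 6.872×10^5 mm⁴
I = 6.872×10^5 mm⁴ = 6.872×10^-7 m⁴
Effective length L_e = K·L = 2 × 1.24 = 2.480 m
P_cr = π²EI / L_e² = π² × 72.8×10⁹ × 6.872×10^-7 / 2.480² = 8.028×10^4 N

P_cr ≈ 80.3 kN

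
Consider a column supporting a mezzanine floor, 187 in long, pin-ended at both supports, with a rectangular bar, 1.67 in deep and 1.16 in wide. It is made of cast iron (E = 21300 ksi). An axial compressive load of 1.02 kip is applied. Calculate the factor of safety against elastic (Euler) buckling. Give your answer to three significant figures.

Buckling occurs about the weak axis: I_min = h·b³/12 with b = 1.16 in (the shorter side).
I_min = 1.67×1.16³/12 = 0.2172 in⁴
Effective length L_e = K·L = 1 × 187 = 187.0 in
P_cr = π²EI / L_e² = π² × 21300×10³ × 0.2172 / 187.0² = 1.306×10^3 lb
Factor of safety n = P_cr / P = 1.3059 / 1.02 = 1.28

n ≈ 1.28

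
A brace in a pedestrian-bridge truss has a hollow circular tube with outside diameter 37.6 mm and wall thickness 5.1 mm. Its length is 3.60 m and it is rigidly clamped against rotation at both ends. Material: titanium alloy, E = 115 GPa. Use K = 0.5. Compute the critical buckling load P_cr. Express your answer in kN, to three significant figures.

Inner diameter d_i = 37.6 − 2×5.1 = 27.40 mm
I = π(d_o⁴ − d_i⁴)/64 = π(37.6⁴ − 27.40⁴)/64 = 7.044×10^4 mm⁴
I = 7.044×10^4 mm⁴ = 7.044×10^-8 m⁴
Effective length L_e = K·L = 0.5 × 3.60 = 1.800 m
P_cr = π²EI / L_e² = π² × 115×10⁹ × 7.044×10^-8 / 1.800² = 2.468×10^4 N

P_cr ≈ 24.7 kN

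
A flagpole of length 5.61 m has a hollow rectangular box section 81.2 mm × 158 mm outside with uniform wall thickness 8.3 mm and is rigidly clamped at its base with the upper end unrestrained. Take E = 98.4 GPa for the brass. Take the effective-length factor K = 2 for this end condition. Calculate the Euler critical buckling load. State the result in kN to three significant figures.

Inner dimensions: h_i = 158 − 2×8.3 = 141.4 mm, b_i = 81.2 − 2×8.3 = 64.60 mm
Weak-axis I_min = (h_o·b_o³ − h_i·b_i³)/12 with b_o = 81.2, b_i = 64.60 mm (shorter outer/inner sides).
I_min = (158×81.2³ − 141.4×64.60³)/12 = 3.873×10^6 mm⁴
I = 3.873×10^6 mm⁴ = 3.873×10^-6 m⁴
Effective length L_e = K·L = 2 × 5.61 = 11.22 m
P_cr = π²EI / L_e² = π² × 98.4×10⁹ × 3.873×10^-6 / 11.22² = 2.988×10^4 N

P_cr ≈ 29.9 kN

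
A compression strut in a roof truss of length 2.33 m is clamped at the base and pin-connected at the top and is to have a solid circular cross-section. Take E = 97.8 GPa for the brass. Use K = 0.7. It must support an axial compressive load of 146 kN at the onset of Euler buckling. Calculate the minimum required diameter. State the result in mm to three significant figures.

d ≈ 53.5 mm

L_e = K·L = 0.7 × 2.33 = 1.631 m
Required I = P_cr·L_e²/(π²E) = 1.460×10^5 × 1.631² / (π² × 9.78×10^10) = 4.024×10^-7 m⁴
I_req = 4.024×10^5 mm⁴
Solid circle: I = πd⁴/64  ⇒  d = (64I/π)^(1/4) = (64×4.024×10^5/π)^(1/4) = 53.5 mm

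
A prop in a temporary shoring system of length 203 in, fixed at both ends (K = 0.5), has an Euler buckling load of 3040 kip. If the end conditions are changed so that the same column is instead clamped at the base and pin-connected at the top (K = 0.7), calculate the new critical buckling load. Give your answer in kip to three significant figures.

P_cr ∝ 1/K², so P_cr,new = P_cr,old × (K_old/K_new)² = 3040 × (0.5/0.7)²
= 3040 × 0.5102 = 1550 kip

P_cr ≈ 1550 kip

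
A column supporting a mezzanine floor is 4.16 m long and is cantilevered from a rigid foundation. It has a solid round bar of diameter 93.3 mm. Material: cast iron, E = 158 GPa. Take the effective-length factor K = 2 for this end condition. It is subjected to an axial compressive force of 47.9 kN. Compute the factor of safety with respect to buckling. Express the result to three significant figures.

I = πd⁴/64 = π×93.3⁴/64 = 3.720×10^6 mm⁴
I = 3.720×10^6 mm⁴ = 3.720×10^-6 m⁴
Effective length L_e = K·L = 2 × 4.16 = 8.320 m
P_cr = π²EI / L_e² = π² × 158×10⁹ × 3.720×10^-6 / 8.320² = 8.379×10^4 N
Factor of safety n = P_cr / P = 83.793 / 47.9 = 1.75

n ≈ 1.75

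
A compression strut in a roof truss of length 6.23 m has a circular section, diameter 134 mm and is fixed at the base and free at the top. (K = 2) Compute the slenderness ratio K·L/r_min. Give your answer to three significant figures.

λ ≈ 372

I = πd⁴/64 = π×134⁴/64 = 1.583×10^7 mm⁴
A = 1.410×10^4 mm²;  r_min = √(I/A) = √(1.583×10^7/1.410×10^4) = 33.50 mm
L_e = K·L = 2 × 6.23 m = 12.46 m = 12460 mm
λ = L_e / r_min = 12460 / 33.50 = 372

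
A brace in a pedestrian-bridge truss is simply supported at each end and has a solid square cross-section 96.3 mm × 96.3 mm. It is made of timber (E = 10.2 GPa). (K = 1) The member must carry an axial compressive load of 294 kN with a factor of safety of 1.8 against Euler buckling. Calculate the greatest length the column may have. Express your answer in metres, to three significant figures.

L_max ≈ 1.17 m

I = a⁴/12 = 96.3⁴/12 = 7.167×10^6 mm⁴
I = 7.167×10^-6 m⁴
Required critical load P_cr = n·P = 1.8 × 294 = 529.2 kN = 5.292×10^5 N
From P_cr = π²EI/(K·L)²:  L = (1/K)·√(π²EI/P_cr) = (1/1)·√(π²×1.02×10^10×7.167×10^-6/5.292×10^5)
L = 1.17 m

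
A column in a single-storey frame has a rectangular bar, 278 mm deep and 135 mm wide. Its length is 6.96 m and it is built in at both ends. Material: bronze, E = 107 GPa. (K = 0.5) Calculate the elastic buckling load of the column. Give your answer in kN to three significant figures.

P_cr ≈ 4970 kN

Buckling occurs about the weak axis: I_min = h·b³/12 with b = 135 mm (the shorter side).
I_min = 278×135³/12 = 5.700×10^7 mm⁴
I = 5.700×10^7 mm⁴ = 5.700×10^-5 m⁴
Effective length L_e = K·L = 0.5 × 6.96 = 3.480 m
P_cr = π²EI / L_e² = π² × 107×10⁹ × 5.700×10^-5 / 3.480² = 4.970×10^6 N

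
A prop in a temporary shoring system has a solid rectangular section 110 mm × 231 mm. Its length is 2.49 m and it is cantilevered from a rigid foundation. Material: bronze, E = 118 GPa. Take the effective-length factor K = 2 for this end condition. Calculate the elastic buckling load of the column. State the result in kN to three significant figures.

Buckling occurs about the weak axis: I_min = h·b³/12 with b = 110 mm (the shorter side).
I_min = 231×110³/12 = 2.562×10^7 mm⁴
I = 2.562×10^7 mm⁴ = 2.562×10^-5 m⁴
Effective length L_e = K·L = 2 × 2.49 = 4.980 m
P_cr = π²EI / L_e² = π² × 118×10⁹ × 2.562×10^-5 / 4.980² = 1.203×10^6 N

P_cr ≈ 1200 kN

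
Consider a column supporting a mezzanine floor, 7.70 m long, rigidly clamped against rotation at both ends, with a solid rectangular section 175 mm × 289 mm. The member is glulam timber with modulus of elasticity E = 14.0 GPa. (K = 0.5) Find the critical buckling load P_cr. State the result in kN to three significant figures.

P_cr ≈ 1200 kN

Buckling occurs about the weak axis: I_min = h·b³/12 with b = 175 mm (the shorter side).
I_min = 289×175³/12 = 1.291×10^8 mm⁴
I = 1.291×10^8 mm⁴ = 1.291×10^-4 m⁴
Effective length L_e = K·L = 0.5 × 7.70 = 3.850 m
P_cr = π²EI / L_e² = π² × 14.0×10⁹ × 1.291×10^-4 / 3.850² = 1.203×10^6 N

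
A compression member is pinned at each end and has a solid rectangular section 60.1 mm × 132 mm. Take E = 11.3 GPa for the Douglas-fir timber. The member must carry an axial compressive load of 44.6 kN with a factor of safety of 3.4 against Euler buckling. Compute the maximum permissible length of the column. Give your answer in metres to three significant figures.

Buckling occurs about the weak axis: I_min = h·b³/12 with b = 60.1 mm (the shorter side).
I_min = 132×60.1³/12 = 2.388×10^6 mm⁴
I = 2.388×10^-6 m⁴
Required critical load P_cr = n·P = 3.4 × 44.6 = 151.6 kN = 1.516×10^5 N
From P_cr = π²EI/(K·L)²:  L = (1/K)·√(π²EI/P_cr) = (1/1)·√(π²×1.13×10^10×2.388×10^-6/1.516×10^5)
L = 1.33 m

L_max ≈ 1.33 m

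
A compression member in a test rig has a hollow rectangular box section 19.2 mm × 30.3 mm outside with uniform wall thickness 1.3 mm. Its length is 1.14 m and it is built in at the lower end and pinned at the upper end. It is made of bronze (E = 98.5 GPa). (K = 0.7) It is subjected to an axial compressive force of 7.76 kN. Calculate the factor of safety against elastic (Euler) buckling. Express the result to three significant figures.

n ≈ 1.44

Inner dimensions: h_i = 30.3 − 2×1.3 = 27.70 mm, b_i = 19.2 − 2×1.3 = 16.60 mm
Weak-axis I_min = (h_o·b_o³ − h_i·b_i³)/12 with b_o = 19.2, b_i = 16.60 mm (shorter outer/inner sides).
I_min = (30.3×19.2³ − 27.70×16.60³)/12 = 7.313×10^3 mm⁴
I = 7.313×10^3 mm⁴ = 7.313×10^-9 m⁴
Effective length L_e = K·L = 0.7 × 1.14 = 0.7980 m
P_cr = π²EI / L_e² = π² × 98.5×10⁹ × 7.313×10^-9 / 0.7980² = 1.116×10^4 N
Factor of safety n = P_cr / P = 11.164 / 7.76 = 1.44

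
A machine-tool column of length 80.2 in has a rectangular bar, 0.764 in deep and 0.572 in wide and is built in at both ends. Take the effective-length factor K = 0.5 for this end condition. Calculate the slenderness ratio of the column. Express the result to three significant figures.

Buckling occurs about the weak axis: I_min = h·b³/12 with b = 0.572 in (the shorter side).
I_min = 0.764×0.572³/12 = 1.192×10^-2 in⁴
A = 0.4370 in²;  r_min = √(I/A) = √(1.192×10^-2/0.4370) = 0.1651 in
L_e = K·L = 0.5 × 80.2 = 40.10 in
λ = L_e / r_min = 40.100 / 0.1651 = 243

λ ≈ 243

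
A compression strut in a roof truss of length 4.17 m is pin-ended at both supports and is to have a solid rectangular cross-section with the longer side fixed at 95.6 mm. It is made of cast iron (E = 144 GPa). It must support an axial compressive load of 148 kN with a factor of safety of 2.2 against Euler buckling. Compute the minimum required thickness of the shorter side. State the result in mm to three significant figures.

Required P_cr = n·P = 2.2 × 148 = 325.6 kN
L_e = K·L = 1 × 4.17 = 4.170 m
Required I = P_cr·L_e²/(π²E) = 3.256×10^5 × 4.170² / (π² × 1.44×10^11) = 3.984×10^-6 m⁴
I_req = 3.984×10^6 mm⁴
Rectangle, weak axis: I_min = h·b³/12 with h = 95.6 mm fixed  ⇒  b = (12I/h)^(1/3) = 79.4 mm

b ≈ 79.4 mm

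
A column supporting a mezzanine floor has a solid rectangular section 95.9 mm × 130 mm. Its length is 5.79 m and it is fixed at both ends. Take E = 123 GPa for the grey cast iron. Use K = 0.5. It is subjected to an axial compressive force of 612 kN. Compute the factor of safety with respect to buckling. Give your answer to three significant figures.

n ≈ 2.26

Buckling occurs about the weak axis: I_min = h·b³/12 with b = 95.9 mm (the shorter side).
I_min = 130×95.9³/12 = 9.555×10^6 mm⁴
I = 9.555×10^6 mm⁴ = 9.555×10^-6 m⁴
Effective length L_e = K·L = 0.5 × 5.79 = 2.895 m
P_cr = π²EI / L_e² = π² × 123×10⁹ × 9.555×10^-6 / 2.895² = 1.384×10^6 N
Factor of safety n = P_cr / P = 1384.0 / 612 = 2.26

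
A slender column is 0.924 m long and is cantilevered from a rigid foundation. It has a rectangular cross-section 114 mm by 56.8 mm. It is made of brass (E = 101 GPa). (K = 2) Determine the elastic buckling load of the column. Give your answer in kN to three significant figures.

P_cr ≈ 508 kN

Buckling occurs about the weak axis: I_min = h·b³/12 with b = 56.8 mm (the shorter side).
I_min = 114×56.8³/12 = 1.741×10^6 mm⁴
I = 1.741×10^6 mm⁴ = 1.741×10^-6 m⁴
Effective length L_e = K·L = 2 × 0.924 = 1.848 m
P_cr = π²EI / L_e² = π² × 101×10⁹ × 1.741×10^-6 / 1.848² = 5.081×10^5 N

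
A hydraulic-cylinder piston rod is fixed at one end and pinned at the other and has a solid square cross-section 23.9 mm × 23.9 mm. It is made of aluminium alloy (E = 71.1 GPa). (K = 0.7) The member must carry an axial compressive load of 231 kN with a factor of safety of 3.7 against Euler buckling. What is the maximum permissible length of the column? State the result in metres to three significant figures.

L_max ≈ 0.213 m

I = a⁴/12 = 23.9⁴/12 = 2.719×10^4 mm⁴
I = 2.719×10^-8 m⁴
Required critical load P_cr = n·P = 3.7 × 231 = 854.7 kN = 8.547×10^5 N
From P_cr = π²EI/(K·L)²:  L = (1/K)·√(π²EI/P_cr) = (1/0.7)·√(π²×7.11×10^10×2.719×10^-8/8.547×10^5)
L = 0.213 m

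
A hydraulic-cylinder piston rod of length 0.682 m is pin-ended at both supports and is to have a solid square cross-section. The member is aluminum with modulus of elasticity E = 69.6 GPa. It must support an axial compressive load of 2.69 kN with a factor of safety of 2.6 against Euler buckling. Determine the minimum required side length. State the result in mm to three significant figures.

a ≈ 15.4 mm

Required P_cr = n·P = 2.6 × 2.69 = 6.994 kN
L_e = K·L = 1 × 0.682 = 0.6820 m
Required I = P_cr·L_e²/(π²E) = 6.994×10^3 × 0.6820² / (π² × 6.96×10^10) = 4.736×10^-9 m⁴
I_req = 4.736×10^3 mm⁴
Solid square: I = a⁴/12  ⇒  a = (12I)^(1/4) = (12×4.736×10^3)^(1/4) = 15.4 mm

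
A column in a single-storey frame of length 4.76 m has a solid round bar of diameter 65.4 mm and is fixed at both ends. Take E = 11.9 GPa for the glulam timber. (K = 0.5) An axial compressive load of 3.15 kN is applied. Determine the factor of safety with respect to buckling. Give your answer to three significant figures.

I = πd⁴/64 = π×65.4⁴/64 = 8.980×10^5 mm⁴
I = 8.980×10^5 mm⁴ = 8.980×10^-7 m⁴
Effective length L_e = K·L = 0.5 × 4.76 = 2.380 m
P_cr = π²EI / L_e² = π² × 11.9×10⁹ × 8.980×10^-7 / 2.380² = 1.862×10^4 N
Factor of safety n = P_cr / P = 18.620 / 3.15 = 5.91

n ≈ 5.91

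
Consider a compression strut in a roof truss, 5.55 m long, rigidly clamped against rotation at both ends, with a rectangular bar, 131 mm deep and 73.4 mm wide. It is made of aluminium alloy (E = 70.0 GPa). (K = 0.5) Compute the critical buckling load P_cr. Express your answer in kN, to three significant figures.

P_cr ≈ 387 kN

Buckling occurs about the weak axis: I_min = h·b³/12 with b = 73.4 mm (the shorter side).
I_min = 131×73.4³/12 = 4.317×10^6 mm⁴
I = 4.317×10^6 mm⁴ = 4.317×10^-6 m⁴
Effective length L_e = K·L = 0.5 × 5.55 = 2.775 m
P_cr = π²EI / L_e² = π² × 70.0×10⁹ × 4.317×10^-6 / 2.775² = 3.873×10^5 N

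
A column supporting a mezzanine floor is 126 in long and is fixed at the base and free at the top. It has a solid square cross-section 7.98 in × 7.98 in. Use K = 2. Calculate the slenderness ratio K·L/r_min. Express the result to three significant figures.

λ ≈ 109

For a square r = a/√12 = 7.98/√12 = 2.304 in
L_e = K·L = 2 × 126 = 252.0 in
λ = L_e / r_min = 252.00 / 2.304 = 109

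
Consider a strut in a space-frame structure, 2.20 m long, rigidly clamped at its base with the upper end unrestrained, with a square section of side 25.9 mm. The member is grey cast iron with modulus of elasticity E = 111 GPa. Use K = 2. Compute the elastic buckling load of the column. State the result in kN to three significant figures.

P_cr ≈ 2.12 kN

I = a⁴/12 = 25.9⁴/12 = 3.750×10^4 mm⁴
I = 3.750×10^4 mm⁴ = 3.750×10^-8 m⁴
Effective length L_e = K·L = 2 × 2.20 = 4.400 m
P_cr = π²EI / L_e² = π² × 111×10⁹ × 3.750×10^-8 / 4.400² = 2.122×10^3 N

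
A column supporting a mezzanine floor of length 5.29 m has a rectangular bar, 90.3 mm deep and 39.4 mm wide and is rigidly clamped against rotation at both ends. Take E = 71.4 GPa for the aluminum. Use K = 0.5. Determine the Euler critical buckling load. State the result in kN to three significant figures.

Buckling occurs about the weak axis: I_min = h·b³/12 with b = 39.4 mm (the shorter side).
I_min = 90.3×39.4³/12 = 4.603×10^5 mm⁴
I = 4.603×10^5 mm⁴ = 4.603×10^-7 m⁴
Effective length L_e = K·L = 0.5 × 5.29 = 2.645 m
P_cr = π²EI / L_e² = π² × 71.4×10⁹ × 4.603×10^-7 / 2.645² = 4.636×10^4 N

P_cr ≈ 46.4 kN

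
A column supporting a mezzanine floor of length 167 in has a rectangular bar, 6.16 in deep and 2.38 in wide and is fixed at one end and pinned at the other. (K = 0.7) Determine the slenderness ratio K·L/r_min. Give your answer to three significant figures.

λ ≈ 170

For a rectangle r_min = b/√12 = 2.38/√12 = 0.6870 in
L_e = K·L = 0.7 × 167 = 116.9 in
λ = L_e / r_min = 116.90 / 0.6870 = 170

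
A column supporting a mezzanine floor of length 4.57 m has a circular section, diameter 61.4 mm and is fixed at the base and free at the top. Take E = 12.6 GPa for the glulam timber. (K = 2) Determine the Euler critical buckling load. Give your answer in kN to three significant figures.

P_cr ≈ 1.04 kN

I = πd⁴/64 = π×61.4⁴/64 = 6.977×10^5 mm⁴
I = 6.977×10^5 mm⁴ = 6.977×10^-7 m⁴
Effective length L_e = K·L = 2 × 4.57 = 9.140 m
P_cr = π²EI / L_e² = π² × 12.6×10⁹ × 6.977×10^-7 / 9.140² = 1.039×10^3 N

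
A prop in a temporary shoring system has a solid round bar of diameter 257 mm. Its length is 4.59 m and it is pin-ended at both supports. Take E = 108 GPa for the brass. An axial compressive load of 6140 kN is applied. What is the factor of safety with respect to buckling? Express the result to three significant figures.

n ≈ 1.76

I = πd⁴/64 = π×257⁴/64 = 2.141×10^8 mm⁴
I = 2.141×10^8 mm⁴ = 2.141×10^-4 m⁴
Effective length L_e = K·L = 1 × 4.59 = 4.590 m
P_cr = π²EI / L_e² = π² × 108×10⁹ × 2.141×10^-4 / 4.590² = 1.083×10^7 N
Factor of safety n = P_cr / P = 10834 / 6140 = 1.76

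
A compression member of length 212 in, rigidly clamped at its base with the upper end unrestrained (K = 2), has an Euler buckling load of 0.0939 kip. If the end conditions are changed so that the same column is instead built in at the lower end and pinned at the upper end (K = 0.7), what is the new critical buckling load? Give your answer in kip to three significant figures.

P_cr ∝ 1/K², so P_cr,new = P_cr,old × (K_old/K_new)² = 0.0939 × (2/0.7)²
= 0.0939 × 8.163 = 0.767 kip

P_cr ≈ 0.767 kip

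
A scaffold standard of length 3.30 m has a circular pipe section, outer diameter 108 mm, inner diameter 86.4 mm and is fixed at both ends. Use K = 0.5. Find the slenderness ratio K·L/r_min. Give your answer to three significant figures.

d_o = 108 mm, d_i = 86.4 mm
I = π(d_o⁴ − d_i⁴)/64 = π(108⁴ − 86.40⁴)/64 = 3.943×10^6 mm⁴
A = 3.298×10^3 mm²;  r_min = √(I/A) = √(3.943×10^6/3.298×10^3) = 34.58 mm
L_e = K·L = 0.5 × 3.30 m = 1.650 m = 1650.0 mm
λ = L_e / r_min = 1650.0 / 34.58 = 47.7

λ ≈ 47.7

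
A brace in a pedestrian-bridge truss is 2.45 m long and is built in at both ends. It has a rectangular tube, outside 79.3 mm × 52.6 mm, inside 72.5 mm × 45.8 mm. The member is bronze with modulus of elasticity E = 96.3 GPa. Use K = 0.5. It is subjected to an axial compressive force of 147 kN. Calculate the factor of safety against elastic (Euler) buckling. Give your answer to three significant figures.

Weak-axis I_min = (h_o·b_o³ − h_i·b_i³)/12 with b_o = 52.6, b_i = 45.80 mm (shorter outer/inner sides).
I_min = (79.3×52.6³ − 72.50×45.80³)/12 = 3.813×10^5 mm⁴
I = 3.813×10^5 mm⁴ = 3.813×10^-7 m⁴
Effective length L_e = K·L = 0.5 × 2.45 = 1.225 m
P_cr = π²EI / L_e² = π² × 96.3×10⁹ × 3.813×10^-7 / 1.225² = 2.415×10^5 N
Factor of safety n = P_cr / P = 241.49 / 147 = 1.64

n ≈ 1.64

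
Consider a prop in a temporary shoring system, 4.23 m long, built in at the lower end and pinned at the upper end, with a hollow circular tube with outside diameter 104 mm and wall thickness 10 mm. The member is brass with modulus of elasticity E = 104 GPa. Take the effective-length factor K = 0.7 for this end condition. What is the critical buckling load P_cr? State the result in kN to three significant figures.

Inner diameter d_i = 104 − 2×10 = 84.00 mm
I = π(d_o⁴ − d_i⁴)/64 = π(104⁴ − 84.00⁴)/64 = 3.299×10^6 mm⁴
I = 3.299×10^6 mm⁴ = 3.299×10^-6 m⁴
Effective length L_e = K·L = 0.7 × 4.23 = 2.961 m
P_cr = π²EI / L_e² = π² × 104×10⁹ × 3.299×10^-6 / 2.961² = 3.862×10^5 N

P_cr ≈ 386 kN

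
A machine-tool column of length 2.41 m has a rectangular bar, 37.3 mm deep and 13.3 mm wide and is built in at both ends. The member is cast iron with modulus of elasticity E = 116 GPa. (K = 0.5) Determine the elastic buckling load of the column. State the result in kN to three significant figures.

P_cr ≈ 5.77 kN

Buckling occurs about the weak axis: I_min = h·b³/12 with b = 13.3 mm (the shorter side).
I_min = 37.3×13.3³/12 = 7.313×10^3 mm⁴
I = 7.313×10^3 mm⁴ = 7.313×10^-9 m⁴
Effective length L_e = K·L = 0.5 × 2.41 = 1.205 m
P_cr = π²EI / L_e² = π² × 116×10⁹ × 7.313×10^-9 / 1.205² = 5.766×10^3 N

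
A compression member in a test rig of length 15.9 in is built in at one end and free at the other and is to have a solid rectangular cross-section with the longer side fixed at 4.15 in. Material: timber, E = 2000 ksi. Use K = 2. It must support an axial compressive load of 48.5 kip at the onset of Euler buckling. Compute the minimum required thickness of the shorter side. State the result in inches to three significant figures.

L_e = K·L = 2 × 15.9 = 31.80 in
Required I = P_cr·L_e²/(π²E) = 4.850×10^4 × 31.80² / (π² × 2.00×10^6) = 2.485 in⁴
Rectangle, weak axis: I_min = h·b³/12 with h = 4.15 in fixed  ⇒  b = (12I/h)^(1/3) = 1.93 in

b ≈ 1.93 in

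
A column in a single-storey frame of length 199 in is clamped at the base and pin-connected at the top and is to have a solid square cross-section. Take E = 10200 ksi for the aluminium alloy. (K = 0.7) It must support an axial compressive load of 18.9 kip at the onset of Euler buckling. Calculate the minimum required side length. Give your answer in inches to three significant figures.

L_e = K·L = 0.7 × 199 = 139.3 in
Required I = P_cr·L_e²/(π²E) = 1.890×10^4 × 139.3² / (π² × 1.02×10^7) = 3.643 in⁴
Solid square: I = a⁴/12  ⇒  a = (12I)^(1/4) = (12×3.643)^(1/4) = 2.57 in

a ≈ 2.57 in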